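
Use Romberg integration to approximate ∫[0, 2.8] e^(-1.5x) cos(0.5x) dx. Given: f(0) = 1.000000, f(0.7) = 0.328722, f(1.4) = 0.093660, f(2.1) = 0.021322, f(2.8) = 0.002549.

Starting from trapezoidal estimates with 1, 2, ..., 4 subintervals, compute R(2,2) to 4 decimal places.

0.6018

R(0,0) (trapezoid, 1 panel, h=2.8000): 1.403569
R(1,0) (trapezoid, 2 panels, h=1.4000): 0.832908
R(2,0) (trapezoid, 4 panels, h=0.7000): 0.661485
R(1,1) = 0.832908 + (0.832908 − 1.403569)/3 = 0.642688
R(2,1) = 0.661485 + (0.661485 − 0.832908)/3 = 0.604344
R(2,2) = 0.604344 + (0.604344 − 0.642688)/15 = 0.601788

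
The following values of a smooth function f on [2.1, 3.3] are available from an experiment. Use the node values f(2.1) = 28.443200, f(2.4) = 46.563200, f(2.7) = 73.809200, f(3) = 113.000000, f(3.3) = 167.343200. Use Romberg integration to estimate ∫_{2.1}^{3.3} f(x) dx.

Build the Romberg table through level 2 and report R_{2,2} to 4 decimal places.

R_{0,0} (trapezoid, 1 panel, h=1.2000): 117.471840
R_{1,0} (trapezoid, 2 panels, h=0.6000): 103.021440
R_{2,0} (trapezoid, 4 panels, h=0.3000): 99.379680
R_{1,1} = 103.021440 + (103.021440 − 117.471840)/3 = 98.204640
R_{2,1} = 99.379680 + (99.379680 − 103.021440)/3 = 98.165760
R_{2,2} = 98.165760 + (98.165760 − 98.204640)/15 = 98.163168

98.1632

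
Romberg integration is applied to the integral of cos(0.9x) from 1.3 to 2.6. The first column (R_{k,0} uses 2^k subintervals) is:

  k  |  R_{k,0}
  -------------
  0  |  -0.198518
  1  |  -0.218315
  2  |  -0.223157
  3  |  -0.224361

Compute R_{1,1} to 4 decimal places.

R_{1,1} = (4·(-0.218315) − (-0.198518)) / 3 = -0.224914

-0.2249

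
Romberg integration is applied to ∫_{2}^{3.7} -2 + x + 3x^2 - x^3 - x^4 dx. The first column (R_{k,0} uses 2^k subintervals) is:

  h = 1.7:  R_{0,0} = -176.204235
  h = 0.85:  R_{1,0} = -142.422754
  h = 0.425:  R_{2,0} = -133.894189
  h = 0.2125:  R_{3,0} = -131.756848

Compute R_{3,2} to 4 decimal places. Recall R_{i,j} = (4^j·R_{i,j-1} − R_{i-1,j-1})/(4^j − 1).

Richardson extrapolation on the trapezoidal column (denominator 4−1=3):
R_{2,1} = -133.894189 + (-133.894189 − (-142.422754))/3 = -131.051334
R_{3,1} = (4·(-131.756848) − (-133.894189)) / 3 = -131.044401
R_{3,2} = -131.044401 + (-131.044401 − (-131.051334))/15 = -131.043939

-131.0439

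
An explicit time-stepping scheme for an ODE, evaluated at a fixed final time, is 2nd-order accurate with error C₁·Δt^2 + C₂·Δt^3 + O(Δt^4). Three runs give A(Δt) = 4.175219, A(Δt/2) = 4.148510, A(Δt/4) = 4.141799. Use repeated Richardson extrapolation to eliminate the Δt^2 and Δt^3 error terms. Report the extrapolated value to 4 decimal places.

First eliminate the Δt^2 term (factor 2^2 = 4):
  B₁ = (4·4.148510 − 4.175219)/3 = 4.139607
  B₂ = (4·4.141799 − 4.148510)/3 = 4.139562
Then eliminate the Δt^3 term (factor 2^3 = 8):
  (8·4.139562 − 4.139607)/7 = 4.139556

4.1396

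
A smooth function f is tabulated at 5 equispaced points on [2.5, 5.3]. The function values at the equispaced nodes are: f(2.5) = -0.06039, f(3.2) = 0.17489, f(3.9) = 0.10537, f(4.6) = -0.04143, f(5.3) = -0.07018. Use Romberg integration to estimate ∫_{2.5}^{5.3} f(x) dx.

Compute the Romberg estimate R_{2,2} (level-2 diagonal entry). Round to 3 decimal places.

R_{0,0} (trapezoid, 1 panel, h=2.8000): -0.18280
R_{1,0} (trapezoid, 2 panels, h=1.4000): 0.05612
R_{2,0} (trapezoid, 4 panels, h=0.7000): 0.12148
R_{1,1} = 0.05612 + (0.05612 − (-0.18280))/3 = 0.13576
R_{2,1} = 0.12148 + (0.12148 − 0.05612)/3 = 0.14327
R_{2,2} = 0.14327 + (0.14327 − 0.13576)/15 = 0.14377

0.144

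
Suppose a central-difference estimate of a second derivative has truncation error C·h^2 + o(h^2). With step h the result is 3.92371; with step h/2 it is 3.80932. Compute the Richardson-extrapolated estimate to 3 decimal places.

3.771

The leading error scales as h^2; refining by a factor of 2 reduces it by 2^2 = 4.
Extrapolated value = (4·A(h/2) − A(h)) / (4 − 1)
= (4·3.80932 − 3.92371) / 3
= 11.31357 / 3 = 3.77119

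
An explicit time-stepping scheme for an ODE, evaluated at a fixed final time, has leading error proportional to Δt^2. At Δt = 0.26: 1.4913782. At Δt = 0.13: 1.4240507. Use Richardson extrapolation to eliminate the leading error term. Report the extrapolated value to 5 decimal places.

1.40161

The leading error scales as Δt^2; refining by a factor of 2 reduces it by 2^2 = 4.
Extrapolated value = (4·A(Δt/2) − A(Δt)) / (4 − 1)
= (4·1.4240507 − 1.4913782) / 3
= 4.2048246 / 3 = 1.4016082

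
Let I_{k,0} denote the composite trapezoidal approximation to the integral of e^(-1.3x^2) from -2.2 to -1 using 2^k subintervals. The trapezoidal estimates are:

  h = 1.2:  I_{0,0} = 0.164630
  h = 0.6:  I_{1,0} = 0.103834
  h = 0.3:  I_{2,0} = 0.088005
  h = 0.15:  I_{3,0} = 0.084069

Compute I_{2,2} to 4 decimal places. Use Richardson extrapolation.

0.0827

Richardson extrapolation on the trapezoidal column (denominator 4−1=3):
I_{1,1} = 0.103834 + (0.103834 − 0.164630)/3 = 0.083569
I_{2,1} = (4·0.088005 − 0.103834) / 3 = 0.082729
I_{2,2} = 0.082729 + (0.082729 − 0.083569)/15 = 0.082673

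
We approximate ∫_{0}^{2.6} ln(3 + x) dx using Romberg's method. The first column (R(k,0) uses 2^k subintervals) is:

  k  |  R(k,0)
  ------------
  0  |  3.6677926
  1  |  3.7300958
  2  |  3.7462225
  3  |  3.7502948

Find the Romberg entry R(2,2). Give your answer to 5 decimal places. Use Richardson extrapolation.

3.75165

Richardson extrapolation on the trapezoidal column (denominator 4−1=3):
R(1,1) = (4·3.7300958 − 3.6677926) / 3 = 3.7508635
R(2,1) = (4·3.7462225 − 3.7300958) / 3 = 3.7515981
R(2,2) = (16·3.7515981 − 3.7508635) / 15 = 3.7516471
(Column j=1 coincides with Simpson's rule on the same nodes.)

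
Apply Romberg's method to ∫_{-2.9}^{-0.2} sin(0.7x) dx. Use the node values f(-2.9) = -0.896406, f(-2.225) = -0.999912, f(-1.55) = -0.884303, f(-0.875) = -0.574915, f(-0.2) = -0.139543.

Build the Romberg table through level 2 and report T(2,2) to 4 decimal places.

-2.0477

T(0,0) (trapezoid, 1 panel, h=2.7000): -1.398531
T(1,0) (trapezoid, 2 panels, h=1.3500): -1.893075
T(2,0) (trapezoid, 4 panels, h=0.6750): -2.009546
T(1,1) = -1.893075 + (-1.893075 − (-1.398531))/3 = -2.057923
T(2,1) = -2.009546 + (-2.009546 − (-1.893075))/3 = -2.048370
T(2,2) = -2.048370 + (-2.048370 − (-2.057923))/15 = -2.047733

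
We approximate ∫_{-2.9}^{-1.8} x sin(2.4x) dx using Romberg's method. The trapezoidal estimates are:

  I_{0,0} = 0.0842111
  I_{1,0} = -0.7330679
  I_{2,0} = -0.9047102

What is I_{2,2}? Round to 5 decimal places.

I_{1,1} = (4·(-0.7330679) − 0.0842111) / 3 = -1.0054942
I_{2,1} = -0.9047102 + (-0.9047102 − (-0.7330679))/3 = -0.9619243
I_{2,2} = -0.9619243 + (-0.9619243 − (-1.0054942))/15 = -0.9590196

-0.95902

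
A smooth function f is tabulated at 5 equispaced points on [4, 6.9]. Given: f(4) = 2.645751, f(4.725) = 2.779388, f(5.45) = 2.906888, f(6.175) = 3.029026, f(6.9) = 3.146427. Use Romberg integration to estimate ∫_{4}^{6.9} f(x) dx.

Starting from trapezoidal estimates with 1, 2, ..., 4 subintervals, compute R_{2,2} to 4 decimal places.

R_{0,0} (trapezoid, 1 panel, h=2.9000): 8.398658
R_{1,0} (trapezoid, 2 panels, h=1.4500): 8.414317
R_{2,0} (trapezoid, 4 panels, h=0.7250): 8.418258
R_{1,1} = 8.414317 + (8.414317 − 8.398658)/3 = 8.419537
R_{2,1} = 8.418258 + (8.418258 − 8.414317)/3 = 8.419572
R_{2,2} = 8.419572 + (8.419572 − 8.419537)/15 = 8.419574

8.4196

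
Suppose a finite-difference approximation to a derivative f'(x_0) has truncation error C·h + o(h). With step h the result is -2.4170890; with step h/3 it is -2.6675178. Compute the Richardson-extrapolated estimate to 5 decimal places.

-2.79273

The leading error scales as h; refining by a factor of 3 reduces it by 3^1 = 3.
Extrapolated value = (3·A(h/3) − A(h)) / (3 − 1)
= (3·(-2.6675178) − (-2.4170890)) / 2
= -5.5854644 / 2 = -2.7927322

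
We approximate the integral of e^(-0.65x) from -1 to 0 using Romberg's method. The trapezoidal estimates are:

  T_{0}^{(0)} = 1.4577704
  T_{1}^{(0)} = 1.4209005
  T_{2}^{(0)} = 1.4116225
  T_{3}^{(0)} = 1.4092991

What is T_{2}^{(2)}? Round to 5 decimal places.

Richardson extrapolation on the trapezoidal column (denominator 4−1=3):
T_{1}^{(1)} = 1.4209005 + (1.4209005 − 1.4577704)/3 = 1.4086105
T_{2}^{(1)} = (4·1.4116225 − 1.4209005) / 3 = 1.4085298
T_{2}^{(2)} = (16·1.4085298 − 1.4086105) / 15 = 1.4085244

1.40852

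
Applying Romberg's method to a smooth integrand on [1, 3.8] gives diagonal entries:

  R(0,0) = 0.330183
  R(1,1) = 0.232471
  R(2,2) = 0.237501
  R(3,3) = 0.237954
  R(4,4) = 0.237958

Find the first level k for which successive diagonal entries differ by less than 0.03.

|R(1,1) − R(0,0)| = 0.097712 ≥ 0.03
|R(2,2) − R(1,1)| = 0.005030 < 0.03

k = 2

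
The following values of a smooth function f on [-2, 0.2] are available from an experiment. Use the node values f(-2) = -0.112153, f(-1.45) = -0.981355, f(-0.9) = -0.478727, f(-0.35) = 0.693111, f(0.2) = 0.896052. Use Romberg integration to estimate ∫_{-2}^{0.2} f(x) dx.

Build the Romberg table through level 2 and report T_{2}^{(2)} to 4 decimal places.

T_{0}^{(0)} (trapezoid, 1 panel, h=2.2000): 0.862289
T_{1}^{(0)} (trapezoid, 2 panels, h=1.1000): -0.095455
T_{2}^{(0)} (trapezoid, 4 panels, h=0.5500): -0.206262
T_{1}^{(1)} = -0.095455 + (-0.095455 − 0.862289)/3 = -0.414703
T_{2}^{(1)} = -0.206262 + (-0.206262 − (-0.095455))/3 = -0.243198
T_{2}^{(2)} = -0.243198 + (-0.243198 − (-0.414703))/15 = -0.231764

-0.2318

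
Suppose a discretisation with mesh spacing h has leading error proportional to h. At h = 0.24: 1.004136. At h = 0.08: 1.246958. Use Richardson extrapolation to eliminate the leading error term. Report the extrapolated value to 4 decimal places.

1.3684

Extrapolated value = (3·A(h/3) − A(h)) / (3 − 1)
= (3·1.246958 − 1.004136) / 2
= 2.736738 / 2 = 1.368369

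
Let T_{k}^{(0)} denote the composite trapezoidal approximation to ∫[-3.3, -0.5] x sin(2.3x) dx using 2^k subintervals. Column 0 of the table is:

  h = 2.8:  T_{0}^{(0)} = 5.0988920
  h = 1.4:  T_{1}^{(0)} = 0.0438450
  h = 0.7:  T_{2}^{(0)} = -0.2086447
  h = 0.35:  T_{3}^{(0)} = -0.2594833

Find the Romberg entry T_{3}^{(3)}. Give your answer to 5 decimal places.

-0.27649

Richardson extrapolation on the trapezoidal column (denominator 4−1=3):
T_{1}^{(1)} = 0.0438450 + (0.0438450 − 5.0988920)/3 = -1.6411707
T_{2}^{(1)} = -0.2086447 + (-0.2086447 − 0.0438450)/3 = -0.2928079
T_{3}^{(1)} = (4·(-0.2594833) − (-0.2086447)) / 3 = -0.2764295
T_{2}^{(2)} = (16·(-0.2928079) − (-1.6411707)) / 15 = -0.2029170
T_{3}^{(2)} = (16·(-0.2764295) − (-0.2928079)) / 15 = -0.2753376
T_{3}^{(3)} = (64·(-0.2753376) − (-0.2029170)) / 63 = -0.2764871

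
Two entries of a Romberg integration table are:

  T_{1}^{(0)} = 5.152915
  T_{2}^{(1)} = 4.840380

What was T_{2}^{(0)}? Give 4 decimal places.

From T_{2}^{(1)} = (4·T_{2}^{(0)} − T_{1}^{(0)})/3, solve for T_{2}^{(0)}:
4·T_{2}^{(0)} = 3·4.840380 + 5.152915 = 19.674055
T_{2}^{(0)} = 4.918514

4.9185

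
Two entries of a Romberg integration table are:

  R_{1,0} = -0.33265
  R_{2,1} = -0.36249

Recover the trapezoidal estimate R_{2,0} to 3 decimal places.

From R_{2,1} = (4·R_{2,0} − R_{1,0})/3, solve for R_{2,0}:
4·R_{2,0} = 3·(-0.36249) + (-0.33265) = -1.42012
R_{2,0} = -0.35503

-0.355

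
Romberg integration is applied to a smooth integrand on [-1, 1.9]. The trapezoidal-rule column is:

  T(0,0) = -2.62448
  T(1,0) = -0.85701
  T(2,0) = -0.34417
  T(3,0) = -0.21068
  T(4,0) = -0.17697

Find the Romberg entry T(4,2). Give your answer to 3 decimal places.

T(3,1) = -0.21068 + (-0.21068 − (-0.34417))/3 = -0.16618
T(4,1) = (4·(-0.17697) − (-0.21068)) / 3 = -0.16573
T(4,2) = -0.16573 + (-0.16573 − (-0.16618))/15 = -0.16570

-0.166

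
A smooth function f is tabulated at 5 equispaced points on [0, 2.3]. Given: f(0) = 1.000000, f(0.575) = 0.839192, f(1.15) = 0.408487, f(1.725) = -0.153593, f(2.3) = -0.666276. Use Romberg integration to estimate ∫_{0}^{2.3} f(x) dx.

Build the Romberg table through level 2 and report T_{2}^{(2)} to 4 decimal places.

T_{0}^{(0)} (trapezoid, 1 panel, h=2.3000): 0.383783
T_{1}^{(0)} (trapezoid, 2 panels, h=1.1500): 0.661651
T_{2}^{(0)} (trapezoid, 4 panels, h=0.5750): 0.725045
T_{1}^{(1)} = 0.661651 + (0.661651 − 0.383783)/3 = 0.754274
T_{2}^{(1)} = 0.725045 + (0.725045 − 0.661651)/3 = 0.746176
T_{2}^{(2)} = 0.746176 + (0.746176 − 0.754274)/15 = 0.745636

0.7456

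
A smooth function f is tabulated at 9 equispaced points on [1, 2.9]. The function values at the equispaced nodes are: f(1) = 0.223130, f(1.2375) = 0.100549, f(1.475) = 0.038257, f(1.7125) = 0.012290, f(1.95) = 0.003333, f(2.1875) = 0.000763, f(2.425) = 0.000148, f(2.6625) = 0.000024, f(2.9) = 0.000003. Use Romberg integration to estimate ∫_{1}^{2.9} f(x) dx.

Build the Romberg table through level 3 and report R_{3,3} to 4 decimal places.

0.0602

R_{0,0} (trapezoid, 1 panel, h=1.9000): 0.211976
R_{1,0} (trapezoid, 2 panels, h=0.9500): 0.109155
R_{2,0} (trapezoid, 4 panels, h=0.4750): 0.072820
R_{3,0} (trapezoid, 8 panels, h=0.2375): 0.063396
R_{1,1} = 0.109155 + (0.109155 − 0.211976)/3 = 0.074881
R_{2,1} = 0.072820 + (0.072820 − 0.109155)/3 = 0.060708
R_{3,1} = 0.063396 + (0.063396 − 0.072820)/3 = 0.060255
R_{2,2} = 0.060708 + (0.060708 − 0.074881)/15 = 0.059763
R_{3,2} = 0.060255 + (0.060255 − 0.060708)/15 = 0.060225
R_{3,3} = 0.060225 + (0.060225 − 0.059763)/63 = 0.060232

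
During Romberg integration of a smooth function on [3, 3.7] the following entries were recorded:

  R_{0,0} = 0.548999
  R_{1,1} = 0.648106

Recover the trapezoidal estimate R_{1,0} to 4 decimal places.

From R_{1,1} = (4·R_{1,0} − R_{0,0})/3, solve for R_{1,0}:
4·R_{1,0} = 3·0.648106 + 0.548999 = 2.493317
R_{1,0} = 0.623329

0.6233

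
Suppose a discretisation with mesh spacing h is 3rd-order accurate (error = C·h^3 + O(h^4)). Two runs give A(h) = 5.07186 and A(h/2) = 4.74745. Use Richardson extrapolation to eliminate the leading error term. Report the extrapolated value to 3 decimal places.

The leading error scales as h^3; refining by a factor of 2 reduces it by 2^3 = 8.
Extrapolated value = (8·A(h/2) − A(h)) / (8 − 1)
= (8·4.74745 − 5.07186) / 7
= 32.90774 / 7 = 4.70111

4.701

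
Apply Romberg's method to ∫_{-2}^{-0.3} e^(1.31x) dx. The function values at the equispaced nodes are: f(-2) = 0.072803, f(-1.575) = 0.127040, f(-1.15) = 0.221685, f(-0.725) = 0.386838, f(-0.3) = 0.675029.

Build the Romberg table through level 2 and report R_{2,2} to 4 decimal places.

0.4597

R_{0,0} (trapezoid, 1 panel, h=1.7000): 0.635657
R_{1,0} (trapezoid, 2 panels, h=0.8500): 0.506261
R_{2,0} (trapezoid, 4 panels, h=0.4250): 0.471529
R_{1,1} = 0.506261 + (0.506261 − 0.635657)/3 = 0.463129
R_{2,1} = 0.471529 + (0.471529 − 0.506261)/3 = 0.459952
R_{2,2} = 0.459952 + (0.459952 − 0.463129)/15 = 0.459740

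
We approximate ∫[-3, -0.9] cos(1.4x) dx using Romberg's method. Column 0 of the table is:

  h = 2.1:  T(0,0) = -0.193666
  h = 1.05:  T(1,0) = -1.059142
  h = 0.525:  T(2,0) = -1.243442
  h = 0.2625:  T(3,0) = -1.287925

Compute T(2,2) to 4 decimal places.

-1.3020

Richardson extrapolation on the trapezoidal column (denominator 4−1=3):
T(1,1) = -1.059142 + (-1.059142 − (-0.193666))/3 = -1.347634
T(2,1) = (4·(-1.243442) − (-1.059142)) / 3 = -1.304875
T(2,2) = (16·(-1.304875) − (-1.347634)) / 15 = -1.302024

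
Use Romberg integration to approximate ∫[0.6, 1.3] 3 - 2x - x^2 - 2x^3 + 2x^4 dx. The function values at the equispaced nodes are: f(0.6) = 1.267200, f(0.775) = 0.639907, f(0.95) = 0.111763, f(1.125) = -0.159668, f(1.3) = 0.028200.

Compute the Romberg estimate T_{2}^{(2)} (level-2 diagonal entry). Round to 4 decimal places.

0.2005

T_{0}^{(0)} (trapezoid, 1 panel, h=0.7000): 0.453390
T_{1}^{(0)} (trapezoid, 2 panels, h=0.3500): 0.265812
T_{2}^{(0)} (trapezoid, 4 panels, h=0.1750): 0.216948
T_{1}^{(1)} = 0.265812 + (0.265812 − 0.453390)/3 = 0.203286
T_{2}^{(1)} = 0.216948 + (0.216948 − 0.265812)/3 = 0.200660
T_{2}^{(2)} = 0.200660 + (0.200660 − 0.203286)/15 = 0.200485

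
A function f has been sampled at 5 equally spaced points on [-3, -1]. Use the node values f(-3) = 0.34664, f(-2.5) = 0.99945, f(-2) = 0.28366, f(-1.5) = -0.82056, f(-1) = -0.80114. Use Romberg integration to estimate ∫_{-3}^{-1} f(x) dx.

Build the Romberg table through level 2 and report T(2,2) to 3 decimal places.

T(0,0) (trapezoid, 1 panel, h=2.0000): -0.45450
T(1,0) (trapezoid, 2 panels, h=1.0000): 0.05641
T(2,0) (trapezoid, 4 panels, h=0.5000): 0.11765
T(1,1) = 0.05641 + (0.05641 − (-0.45450))/3 = 0.22671
T(2,1) = 0.11765 + (0.11765 − 0.05641)/3 = 0.13806
T(2,2) = 0.13806 + (0.13806 − 0.22671)/15 = 0.13215

0.132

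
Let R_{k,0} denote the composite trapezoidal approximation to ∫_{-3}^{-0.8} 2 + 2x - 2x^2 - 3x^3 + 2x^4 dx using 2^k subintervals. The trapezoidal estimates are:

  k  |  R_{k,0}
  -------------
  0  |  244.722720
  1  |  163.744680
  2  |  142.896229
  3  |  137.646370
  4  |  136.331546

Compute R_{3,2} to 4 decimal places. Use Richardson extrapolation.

135.8931

Richardson extrapolation on the trapezoidal column (denominator 4−1=3):
R_{2,1} = 142.896229 + (142.896229 − 163.744680)/3 = 135.946745
R_{3,1} = 137.646370 + (137.646370 − 142.896229)/3 = 135.896417
R_{3,2} = 135.896417 + (135.896417 − 135.946745)/15 = 135.893062
(Column j=1 coincides with Simpson's rule on the same nodes.)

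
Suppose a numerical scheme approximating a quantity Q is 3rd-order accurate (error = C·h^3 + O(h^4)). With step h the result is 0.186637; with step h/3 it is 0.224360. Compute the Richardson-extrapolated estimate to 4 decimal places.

Extrapolated value = (27·A(h/3) − A(h)) / (27 − 1)
= (27·0.224360 − 0.186637) / 26
= 5.871083 / 26 = 0.225811

0.2258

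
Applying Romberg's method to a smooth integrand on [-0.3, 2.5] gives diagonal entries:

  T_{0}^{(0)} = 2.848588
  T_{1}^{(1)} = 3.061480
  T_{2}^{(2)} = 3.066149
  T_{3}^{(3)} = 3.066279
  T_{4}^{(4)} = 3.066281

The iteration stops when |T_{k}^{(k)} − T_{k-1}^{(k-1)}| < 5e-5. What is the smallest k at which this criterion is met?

|T_{1}^{(1)} − T_{0}^{(0)}| = 0.212892 ≥ 5e-5
|T_{2}^{(2)} − T_{1}^{(1)}| = 0.004669 ≥ 5e-5
|T_{3}^{(3)} − T_{2}^{(2)}| = 0.000130 ≥ 5e-5
|T_{4}^{(4)} − T_{3}^{(3)}| = 0.000002 < 5e-5

k = 4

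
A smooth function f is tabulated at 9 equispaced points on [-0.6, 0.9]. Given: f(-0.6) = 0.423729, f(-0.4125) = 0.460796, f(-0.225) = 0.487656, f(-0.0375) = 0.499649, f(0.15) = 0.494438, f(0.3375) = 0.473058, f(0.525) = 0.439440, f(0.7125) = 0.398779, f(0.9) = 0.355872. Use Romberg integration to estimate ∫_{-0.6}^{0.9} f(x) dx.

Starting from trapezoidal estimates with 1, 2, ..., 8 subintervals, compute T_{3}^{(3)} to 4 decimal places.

0.6845

T_{0}^{(0)} (trapezoid, 1 panel, h=1.5000): 0.584701
T_{1}^{(0)} (trapezoid, 2 panels, h=0.7500): 0.663179
T_{2}^{(0)} (trapezoid, 4 panels, h=0.3750): 0.679250
T_{3}^{(0)} (trapezoid, 8 panels, h=0.1875): 0.683178
T_{1}^{(1)} = 0.663179 + (0.663179 − 0.584701)/3 = 0.689338
T_{2}^{(1)} = 0.679250 + (0.679250 − 0.663179)/3 = 0.684607
T_{3}^{(1)} = 0.683178 + (0.683178 − 0.679250)/3 = 0.684487
T_{2}^{(2)} = 0.684607 + (0.684607 − 0.689338)/15 = 0.684292
T_{3}^{(2)} = 0.684487 + (0.684487 − 0.684607)/15 = 0.684479
T_{3}^{(3)} = 0.684479 + (0.684479 − 0.684292)/63 = 0.684482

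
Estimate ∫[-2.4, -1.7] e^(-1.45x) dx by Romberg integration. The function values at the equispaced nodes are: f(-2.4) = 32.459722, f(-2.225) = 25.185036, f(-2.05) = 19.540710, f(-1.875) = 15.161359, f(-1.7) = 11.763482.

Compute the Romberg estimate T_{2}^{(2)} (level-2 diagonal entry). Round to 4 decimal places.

14.2733

T_{0}^{(0)} (trapezoid, 1 panel, h=0.7000): 15.478121
T_{1}^{(0)} (trapezoid, 2 panels, h=0.3500): 14.578309
T_{2}^{(0)} (trapezoid, 4 panels, h=0.1750): 14.349774
T_{1}^{(1)} = 14.578309 + (14.578309 − 15.478121)/3 = 14.278372
T_{2}^{(1)} = 14.349774 + (14.349774 − 14.578309)/3 = 14.273596
T_{2}^{(2)} = 14.273596 + (14.273596 − 14.278372)/15 = 14.273278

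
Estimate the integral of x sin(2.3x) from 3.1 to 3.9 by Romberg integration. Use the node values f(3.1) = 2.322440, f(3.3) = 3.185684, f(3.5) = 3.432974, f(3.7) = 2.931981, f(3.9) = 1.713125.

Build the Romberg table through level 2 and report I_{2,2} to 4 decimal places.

I_{0,0} (trapezoid, 1 panel, h=0.8000): 1.614226
I_{1,0} (trapezoid, 2 panels, h=0.4000): 2.180303
I_{2,0} (trapezoid, 4 panels, h=0.2000): 2.313684
I_{1,1} = 2.180303 + (2.180303 − 1.614226)/3 = 2.368995
I_{2,1} = 2.313684 + (2.313684 − 2.180303)/3 = 2.358144
I_{2,2} = 2.358144 + (2.358144 − 2.368995)/15 = 2.357421

2.3574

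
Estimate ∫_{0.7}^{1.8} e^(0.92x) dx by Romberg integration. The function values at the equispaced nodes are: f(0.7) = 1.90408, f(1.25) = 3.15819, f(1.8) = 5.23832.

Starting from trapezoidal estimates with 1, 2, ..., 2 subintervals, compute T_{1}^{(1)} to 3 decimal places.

3.625

T_{0}^{(0)} (trapezoid, 1 panel, h=1.1000): 3.92832
T_{1}^{(0)} (trapezoid, 2 panels, h=0.5500): 3.70116
T_{1}^{(1)} = 3.70116 + (3.70116 − 3.92832)/3 = 3.62544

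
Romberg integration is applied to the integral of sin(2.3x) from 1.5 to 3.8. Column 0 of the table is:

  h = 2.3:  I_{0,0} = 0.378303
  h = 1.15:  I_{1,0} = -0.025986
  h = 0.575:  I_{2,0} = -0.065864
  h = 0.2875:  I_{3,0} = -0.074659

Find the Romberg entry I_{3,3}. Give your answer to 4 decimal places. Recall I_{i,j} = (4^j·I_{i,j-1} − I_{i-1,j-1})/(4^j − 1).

-0.0775

I_{1,1} = -0.025986 + (-0.025986 − 0.378303)/3 = -0.160749
I_{2,1} = (4·(-0.065864) − (-0.025986)) / 3 = -0.079157
I_{3,1} = (4·(-0.074659) − (-0.065864)) / 3 = -0.077591
I_{2,2} = -0.079157 + (-0.079157 − (-0.160749))/15 = -0.073718
I_{3,2} = (16·(-0.077591) − (-0.079157)) / 15 = -0.077487
I_{3,3} = (64·(-0.077487) − (-0.073718)) / 63 = -0.077547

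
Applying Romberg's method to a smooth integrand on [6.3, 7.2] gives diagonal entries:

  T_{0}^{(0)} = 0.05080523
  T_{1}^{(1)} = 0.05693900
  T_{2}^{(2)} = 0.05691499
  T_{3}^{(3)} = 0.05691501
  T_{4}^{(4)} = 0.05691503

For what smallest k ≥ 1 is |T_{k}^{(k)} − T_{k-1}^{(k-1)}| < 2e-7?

k = 3

|T_{1}^{(1)} − T_{0}^{(0)}| = 0.00613377 ≥ 2e-7
|T_{2}^{(2)} − T_{1}^{(1)}| = 0.00002401 ≥ 2e-7
|T_{3}^{(3)} − T_{2}^{(2)}| = 0.00000002 < 2e-7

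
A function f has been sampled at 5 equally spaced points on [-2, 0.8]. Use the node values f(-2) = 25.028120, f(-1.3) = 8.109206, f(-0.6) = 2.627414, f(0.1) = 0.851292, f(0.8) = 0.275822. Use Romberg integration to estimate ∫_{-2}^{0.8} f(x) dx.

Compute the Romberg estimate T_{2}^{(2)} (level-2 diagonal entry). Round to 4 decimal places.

15.4122

T_{0}^{(0)} (trapezoid, 1 panel, h=2.8000): 35.425519
T_{1}^{(0)} (trapezoid, 2 panels, h=1.4000): 21.391139
T_{2}^{(0)} (trapezoid, 4 panels, h=0.7000): 16.967918
T_{1}^{(1)} = 21.391139 + (21.391139 − 35.425519)/3 = 16.713012
T_{2}^{(1)} = 16.967918 + (16.967918 − 21.391139)/3 = 15.493511
T_{2}^{(2)} = 15.493511 + (15.493511 − 16.713012)/15 = 15.412211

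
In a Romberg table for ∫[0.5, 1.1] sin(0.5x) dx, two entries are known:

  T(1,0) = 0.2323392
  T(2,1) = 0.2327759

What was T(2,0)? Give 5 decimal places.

0.23267

From T(2,1) = (4·T(2,0) − T(1,0))/3, solve for T(2,0):
4·T(2,0) = 3·0.2327759 + 0.2323392 = 0.9306669
T(2,0) = 0.2326667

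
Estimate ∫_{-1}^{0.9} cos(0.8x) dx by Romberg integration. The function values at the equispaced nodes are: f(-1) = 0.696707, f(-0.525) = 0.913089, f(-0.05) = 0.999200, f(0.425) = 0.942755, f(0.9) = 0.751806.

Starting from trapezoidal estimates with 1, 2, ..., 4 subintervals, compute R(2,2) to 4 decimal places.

1.7209

R(0,0) (trapezoid, 1 panel, h=1.9000): 1.376087
R(1,0) (trapezoid, 2 panels, h=0.9500): 1.637284
R(2,0) (trapezoid, 4 panels, h=0.4750): 1.700168
R(1,1) = 1.637284 + (1.637284 − 1.376087)/3 = 1.724350
R(2,1) = 1.700168 + (1.700168 − 1.637284)/3 = 1.721129
R(2,2) = 1.721129 + (1.721129 − 1.724350)/15 = 1.720914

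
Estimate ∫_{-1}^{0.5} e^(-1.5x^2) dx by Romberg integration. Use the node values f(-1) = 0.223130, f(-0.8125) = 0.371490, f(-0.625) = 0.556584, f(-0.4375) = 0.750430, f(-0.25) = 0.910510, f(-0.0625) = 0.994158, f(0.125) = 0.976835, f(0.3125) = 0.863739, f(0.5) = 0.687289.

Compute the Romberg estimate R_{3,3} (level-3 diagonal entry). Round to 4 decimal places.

R_{0,0} (trapezoid, 1 panel, h=1.5000): 0.682814
R_{1,0} (trapezoid, 2 panels, h=0.7500): 1.024290
R_{2,0} (trapezoid, 4 panels, h=0.3750): 1.087177
R_{3,0} (trapezoid, 8 panels, h=0.1875): 1.102304
R_{1,1} = 1.024290 + (1.024290 − 0.682814)/3 = 1.138115
R_{2,1} = 1.087177 + (1.087177 − 1.024290)/3 = 1.108139
R_{3,1} = 1.102304 + (1.102304 − 1.087177)/3 = 1.107346
R_{2,2} = 1.108139 + (1.108139 − 1.138115)/15 = 1.106141
R_{3,2} = 1.107346 + (1.107346 − 1.108139)/15 = 1.107293
R_{3,3} = 1.107293 + (1.107293 − 1.106141)/63 = 1.107311

1.1073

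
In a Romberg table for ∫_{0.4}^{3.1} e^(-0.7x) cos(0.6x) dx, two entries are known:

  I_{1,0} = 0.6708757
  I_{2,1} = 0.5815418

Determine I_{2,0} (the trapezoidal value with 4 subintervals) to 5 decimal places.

0.60388

From I_{2,1} = (4·I_{2,0} − I_{1,0})/3, solve for I_{2,0}:
4·I_{2,0} = 3·0.5815418 + 0.6708757 = 2.4155011
I_{2,0} = 0.6038753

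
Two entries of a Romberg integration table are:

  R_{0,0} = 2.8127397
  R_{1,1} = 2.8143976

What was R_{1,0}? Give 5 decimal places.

From R_{1,1} = (4·R_{1,0} − R_{0,0})/3, solve for R_{1,0}:
4·R_{1,0} = 3·2.8143976 + 2.8127397 = 11.2559325
R_{1,0} = 2.8139831

2.81398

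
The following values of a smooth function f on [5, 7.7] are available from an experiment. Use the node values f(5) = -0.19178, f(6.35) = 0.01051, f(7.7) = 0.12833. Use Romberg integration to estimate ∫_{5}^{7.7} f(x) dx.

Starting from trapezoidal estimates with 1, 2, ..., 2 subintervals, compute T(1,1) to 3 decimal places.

-0.010

T(0,0) (trapezoid, 1 panel, h=2.7000): -0.08566
T(1,0) (trapezoid, 2 panels, h=1.3500): -0.02864
T(1,1) = -0.02864 + (-0.02864 − (-0.08566))/3 = -0.00963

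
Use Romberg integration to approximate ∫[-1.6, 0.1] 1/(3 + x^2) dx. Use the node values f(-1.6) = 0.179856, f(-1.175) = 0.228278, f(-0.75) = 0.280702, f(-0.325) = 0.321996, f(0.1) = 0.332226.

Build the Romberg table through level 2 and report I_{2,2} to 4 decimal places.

0.4639

I_{0,0} (trapezoid, 1 panel, h=1.7000): 0.435270
I_{1,0} (trapezoid, 2 panels, h=0.8500): 0.456232
I_{2,0} (trapezoid, 4 panels, h=0.4250): 0.461982
I_{1,1} = 0.456232 + (0.456232 − 0.435270)/3 = 0.463219
I_{2,1} = 0.461982 + (0.461982 − 0.456232)/3 = 0.463899
I_{2,2} = 0.463899 + (0.463899 − 0.463219)/15 = 0.463944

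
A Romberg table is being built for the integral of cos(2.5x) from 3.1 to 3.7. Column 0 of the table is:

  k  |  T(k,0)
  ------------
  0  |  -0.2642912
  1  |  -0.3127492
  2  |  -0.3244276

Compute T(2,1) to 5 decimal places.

Richardson extrapolation on the trapezoidal column (denominator 4−1=3):
T(2,1) = -0.3244276 + (-0.3244276 − (-0.3127492))/3 = -0.3283204

-0.32832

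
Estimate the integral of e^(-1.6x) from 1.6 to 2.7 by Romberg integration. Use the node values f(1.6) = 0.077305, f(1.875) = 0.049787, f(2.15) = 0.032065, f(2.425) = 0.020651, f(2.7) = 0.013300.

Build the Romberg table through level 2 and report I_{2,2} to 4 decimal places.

0.0400

I_{0,0} (trapezoid, 1 panel, h=1.1000): 0.049833
I_{1,0} (trapezoid, 2 panels, h=0.5500): 0.042552
I_{2,0} (trapezoid, 4 panels, h=0.2750): 0.040647
I_{1,1} = 0.042552 + (0.042552 − 0.049833)/3 = 0.040125
I_{2,1} = 0.040647 + (0.040647 − 0.042552)/3 = 0.040012
I_{2,2} = 0.040012 + (0.040012 − 0.040125)/15 = 0.040004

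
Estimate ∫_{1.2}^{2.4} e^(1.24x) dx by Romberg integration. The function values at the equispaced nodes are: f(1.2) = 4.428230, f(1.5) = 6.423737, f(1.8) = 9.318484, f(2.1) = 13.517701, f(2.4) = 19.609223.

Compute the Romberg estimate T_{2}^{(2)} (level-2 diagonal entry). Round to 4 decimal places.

12.2428

T_{0}^{(0)} (trapezoid, 1 panel, h=1.2000): 14.422472
T_{1}^{(0)} (trapezoid, 2 panels, h=0.6000): 12.802326
T_{2}^{(0)} (trapezoid, 4 panels, h=0.3000): 12.383595
T_{1}^{(1)} = 12.802326 + (12.802326 − 14.422472)/3 = 12.262277
T_{2}^{(1)} = 12.383595 + (12.383595 − 12.802326)/3 = 12.244018
T_{2}^{(2)} = 12.244018 + (12.244018 − 12.262277)/15 = 12.242801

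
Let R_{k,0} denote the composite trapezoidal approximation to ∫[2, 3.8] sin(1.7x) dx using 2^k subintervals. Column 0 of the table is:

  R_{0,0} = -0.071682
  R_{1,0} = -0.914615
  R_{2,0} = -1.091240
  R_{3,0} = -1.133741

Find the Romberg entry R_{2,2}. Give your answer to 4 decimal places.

Richardson extrapolation on the trapezoidal column (denominator 4−1=3):
R_{1,1} = (4·(-0.914615) − (-0.071682)) / 3 = -1.195593
R_{2,1} = (4·(-1.091240) − (-0.914615)) / 3 = -1.150115
R_{2,2} = (16·(-1.150115) − (-1.195593)) / 15 = -1.147083

-1.1471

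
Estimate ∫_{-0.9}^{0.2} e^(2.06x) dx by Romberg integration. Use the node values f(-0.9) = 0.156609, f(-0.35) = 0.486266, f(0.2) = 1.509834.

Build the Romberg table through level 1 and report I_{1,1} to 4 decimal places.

I_{0,0} (trapezoid, 1 panel, h=1.1000): 0.916544
I_{1,0} (trapezoid, 2 panels, h=0.5500): 0.725718
I_{1,1} = 0.725718 + (0.725718 − 0.916544)/3 = 0.662109

0.6621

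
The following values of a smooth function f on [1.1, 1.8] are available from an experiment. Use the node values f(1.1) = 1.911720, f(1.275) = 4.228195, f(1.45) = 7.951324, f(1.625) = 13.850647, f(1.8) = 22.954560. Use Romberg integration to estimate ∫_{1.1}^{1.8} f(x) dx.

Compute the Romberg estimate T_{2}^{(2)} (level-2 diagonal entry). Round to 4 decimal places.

6.5956

T_{0}^{(0)} (trapezoid, 1 panel, h=0.7000): 8.703198
T_{1}^{(0)} (trapezoid, 2 panels, h=0.3500): 7.134562
T_{2}^{(0)} (trapezoid, 4 panels, h=0.1750): 6.731079
T_{1}^{(1)} = 7.134562 + (7.134562 − 8.703198)/3 = 6.611683
T_{2}^{(1)} = 6.731079 + (6.731079 − 7.134562)/3 = 6.596585
T_{2}^{(2)} = 6.596585 + (6.596585 − 6.611683)/15 = 6.595578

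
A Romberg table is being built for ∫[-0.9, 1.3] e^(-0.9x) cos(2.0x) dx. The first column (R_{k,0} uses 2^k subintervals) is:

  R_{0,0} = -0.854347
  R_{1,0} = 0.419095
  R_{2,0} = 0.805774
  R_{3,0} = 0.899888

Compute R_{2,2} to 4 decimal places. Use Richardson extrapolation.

R_{1,1} = 0.419095 + (0.419095 − (-0.854347))/3 = 0.843576
R_{2,1} = 0.805774 + (0.805774 − 0.419095)/3 = 0.934667
R_{2,2} = (16·0.934667 − 0.843576) / 15 = 0.940740

0.9407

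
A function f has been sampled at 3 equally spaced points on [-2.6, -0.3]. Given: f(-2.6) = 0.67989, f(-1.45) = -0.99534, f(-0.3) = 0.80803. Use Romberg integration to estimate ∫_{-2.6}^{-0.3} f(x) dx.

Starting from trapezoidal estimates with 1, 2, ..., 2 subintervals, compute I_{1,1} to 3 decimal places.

-0.956

I_{0,0} (trapezoid, 1 panel, h=2.3000): 1.71111
I_{1,0} (trapezoid, 2 panels, h=1.1500): -0.28909
I_{1,1} = -0.28909 + (-0.28909 − 1.71111)/3 = -0.95582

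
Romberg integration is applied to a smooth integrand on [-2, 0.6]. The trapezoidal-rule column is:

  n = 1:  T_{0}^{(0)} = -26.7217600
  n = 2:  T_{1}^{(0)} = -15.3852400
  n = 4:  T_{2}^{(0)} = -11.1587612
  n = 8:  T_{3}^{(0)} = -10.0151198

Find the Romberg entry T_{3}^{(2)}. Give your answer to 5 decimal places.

Richardson extrapolation on the trapezoidal column (denominator 4−1=3):
T_{2}^{(1)} = (4·(-11.1587612) − (-15.3852400)) / 3 = -9.7499349
T_{3}^{(1)} = -10.0151198 + (-10.0151198 − (-11.1587612))/3 = -9.6339060
T_{3}^{(2)} = -9.6339060 + (-9.6339060 − (-9.7499349))/15 = -9.6261707

-9.62617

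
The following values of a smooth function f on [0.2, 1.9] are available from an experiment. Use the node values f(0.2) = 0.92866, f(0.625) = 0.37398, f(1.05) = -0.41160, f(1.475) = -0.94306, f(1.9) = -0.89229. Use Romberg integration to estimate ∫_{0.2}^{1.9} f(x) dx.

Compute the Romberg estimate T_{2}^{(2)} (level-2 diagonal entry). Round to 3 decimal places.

T_{0}^{(0)} (trapezoid, 1 panel, h=1.7000): 0.03091
T_{1}^{(0)} (trapezoid, 2 panels, h=0.8500): -0.33440
T_{2}^{(0)} (trapezoid, 4 panels, h=0.4250): -0.40906
T_{1}^{(1)} = -0.33440 + (-0.33440 − 0.03091)/3 = -0.45617
T_{2}^{(1)} = -0.40906 + (-0.40906 − (-0.33440))/3 = -0.43395
T_{2}^{(2)} = -0.43395 + (-0.43395 − (-0.45617))/15 = -0.43247

-0.432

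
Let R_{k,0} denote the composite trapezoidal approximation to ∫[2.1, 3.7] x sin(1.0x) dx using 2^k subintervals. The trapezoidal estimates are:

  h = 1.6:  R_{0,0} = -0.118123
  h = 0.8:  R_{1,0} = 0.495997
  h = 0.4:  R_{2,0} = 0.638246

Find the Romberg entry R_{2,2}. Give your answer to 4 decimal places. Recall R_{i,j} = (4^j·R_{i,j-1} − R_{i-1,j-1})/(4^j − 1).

0.6847

R_{1,1} = (4·0.495997 − (-0.118123)) / 3 = 0.700704
R_{2,1} = (4·0.638246 − 0.495997) / 3 = 0.685662
R_{2,2} = (16·0.685662 − 0.700704) / 15 = 0.684659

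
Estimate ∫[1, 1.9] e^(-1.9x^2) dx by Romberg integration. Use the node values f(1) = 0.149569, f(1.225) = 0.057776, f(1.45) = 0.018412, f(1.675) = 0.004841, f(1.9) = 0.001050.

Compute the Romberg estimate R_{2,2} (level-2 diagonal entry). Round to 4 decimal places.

R_{0,0} (trapezoid, 1 panel, h=0.9000): 0.067779
R_{1,0} (trapezoid, 2 panels, h=0.4500): 0.042175
R_{2,0} (trapezoid, 4 panels, h=0.2250): 0.035176
R_{1,1} = 0.042175 + (0.042175 − 0.067779)/3 = 0.033640
R_{2,1} = 0.035176 + (0.035176 − 0.042175)/3 = 0.032843
R_{2,2} = 0.032843 + (0.032843 − 0.033640)/15 = 0.032790

0.0328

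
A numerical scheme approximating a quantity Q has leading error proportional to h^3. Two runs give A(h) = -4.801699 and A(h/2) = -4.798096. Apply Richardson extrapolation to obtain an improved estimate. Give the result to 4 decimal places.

-4.7976

The leading error scales as h^3; refining by a factor of 2 reduces it by 2^3 = 8.
Extrapolated value = (8·A(h/2) − A(h)) / (8 − 1)
= (8·(-4.798096) − (-4.801699)) / 7
= -33.583069 / 7 = -4.797581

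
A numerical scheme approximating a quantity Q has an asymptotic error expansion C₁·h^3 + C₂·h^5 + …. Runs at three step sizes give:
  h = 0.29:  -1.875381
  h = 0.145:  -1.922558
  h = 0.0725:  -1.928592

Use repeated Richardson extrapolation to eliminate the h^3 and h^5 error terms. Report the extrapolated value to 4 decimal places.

First eliminate the h^3 term (factor 2^3 = 8):
  B₁ = (8·(-1.922558) − (-1.875381))/7 = -1.929298
  B₂ = (8·(-1.928592) − (-1.922558))/7 = -1.929454
Then eliminate the h^5 term (factor 2^5 = 32):
  (32·(-1.929454) − (-1.929298))/31 = -1.929459

-1.9295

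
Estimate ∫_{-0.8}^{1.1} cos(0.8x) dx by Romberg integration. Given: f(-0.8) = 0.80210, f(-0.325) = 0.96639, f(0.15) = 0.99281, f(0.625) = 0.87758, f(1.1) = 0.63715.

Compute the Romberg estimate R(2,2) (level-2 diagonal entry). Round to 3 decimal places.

1.710

R(0,0) (trapezoid, 1 panel, h=1.9000): 1.36729
R(1,0) (trapezoid, 2 panels, h=0.9500): 1.62681
R(2,0) (trapezoid, 4 panels, h=0.4750): 1.68929
R(1,1) = 1.62681 + (1.62681 − 1.36729)/3 = 1.71332
R(2,1) = 1.68929 + (1.68929 − 1.62681)/3 = 1.71012
R(2,2) = 1.71012 + (1.71012 − 1.71332)/15 = 1.70991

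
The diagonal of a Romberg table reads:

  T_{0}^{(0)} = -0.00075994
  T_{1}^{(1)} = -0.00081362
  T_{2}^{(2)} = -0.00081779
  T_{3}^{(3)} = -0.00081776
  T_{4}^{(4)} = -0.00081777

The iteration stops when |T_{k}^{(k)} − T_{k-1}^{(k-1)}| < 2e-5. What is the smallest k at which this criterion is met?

|T_{1}^{(1)} − T_{0}^{(0)}| = 0.00005368 ≥ 2e-5
|T_{2}^{(2)} − T_{1}^{(1)}| = 0.00000417 < 2e-5

k = 2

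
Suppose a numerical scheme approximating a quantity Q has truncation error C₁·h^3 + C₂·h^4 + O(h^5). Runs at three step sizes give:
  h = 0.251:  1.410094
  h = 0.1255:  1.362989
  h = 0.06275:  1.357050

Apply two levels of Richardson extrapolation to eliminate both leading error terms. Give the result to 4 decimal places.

1.3562

First eliminate the h^3 term (factor 2^3 = 8):
  B₁ = (8·1.362989 − 1.410094)/7 = 1.356260
  B₂ = (8·1.357050 − 1.362989)/7 = 1.356202
Then eliminate the h^4 term (factor 2^4 = 16):
  (16·1.356202 − 1.356260)/15 = 1.356198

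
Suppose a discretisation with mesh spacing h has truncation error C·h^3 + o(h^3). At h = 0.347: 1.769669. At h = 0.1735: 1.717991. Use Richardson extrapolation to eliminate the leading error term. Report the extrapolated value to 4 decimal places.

Extrapolated value = (8·A(h/2) − A(h)) / (8 − 1)
= (8·1.717991 − 1.769669) / 7
= 11.974259 / 7 = 1.710608

1.7106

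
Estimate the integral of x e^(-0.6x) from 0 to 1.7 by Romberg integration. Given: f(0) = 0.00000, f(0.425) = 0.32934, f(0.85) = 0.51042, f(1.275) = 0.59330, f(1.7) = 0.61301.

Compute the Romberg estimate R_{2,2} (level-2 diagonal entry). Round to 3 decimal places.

0.754

R_{0,0} (trapezoid, 1 panel, h=1.7000): 0.52106
R_{1,0} (trapezoid, 2 panels, h=0.8500): 0.69439
R_{2,0} (trapezoid, 4 panels, h=0.4250): 0.73932
R_{1,1} = 0.69439 + (0.69439 − 0.52106)/3 = 0.75217
R_{2,1} = 0.73932 + (0.73932 − 0.69439)/3 = 0.75430
R_{2,2} = 0.75430 + (0.75430 − 0.75217)/15 = 0.75444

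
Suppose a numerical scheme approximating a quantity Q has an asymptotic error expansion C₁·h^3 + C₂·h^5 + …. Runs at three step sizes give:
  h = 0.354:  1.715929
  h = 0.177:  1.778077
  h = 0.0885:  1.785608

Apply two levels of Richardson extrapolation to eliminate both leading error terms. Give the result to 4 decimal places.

First eliminate the h^3 term (factor 2^3 = 8):
  B₁ = (8·1.778077 − 1.715929)/7 = 1.786955
  B₂ = (8·1.785608 − 1.778077)/7 = 1.786684
Then eliminate the h^5 term (factor 2^5 = 32):
  (32·1.786684 − 1.786955)/31 = 1.786675

1.7867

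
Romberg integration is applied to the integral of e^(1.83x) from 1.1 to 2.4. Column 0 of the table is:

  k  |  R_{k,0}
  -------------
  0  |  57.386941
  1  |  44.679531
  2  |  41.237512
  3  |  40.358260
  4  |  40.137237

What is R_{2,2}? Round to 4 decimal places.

Richardson extrapolation on the trapezoidal column (denominator 4−1=3):
R_{1,1} = 44.679531 + (44.679531 − 57.386941)/3 = 40.443728
R_{2,1} = (4·41.237512 − 44.679531) / 3 = 40.090172
R_{2,2} = 40.090172 + (40.090172 − 40.443728)/15 = 40.066602

40.0666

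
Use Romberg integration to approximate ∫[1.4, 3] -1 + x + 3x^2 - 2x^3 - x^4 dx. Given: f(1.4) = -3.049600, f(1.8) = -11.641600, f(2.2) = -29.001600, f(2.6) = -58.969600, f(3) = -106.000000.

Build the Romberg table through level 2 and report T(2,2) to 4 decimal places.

T(0,0) (trapezoid, 1 panel, h=1.6000): -87.239680
T(1,0) (trapezoid, 2 panels, h=0.8000): -66.821120
T(2,0) (trapezoid, 4 panels, h=0.4000): -61.655040
T(1,1) = -66.821120 + (-66.821120 − (-87.239680))/3 = -60.014933
T(2,1) = -61.655040 + (-61.655040 − (-66.821120))/3 = -59.933013
T(2,2) = -59.933013 + (-59.933013 − (-60.014933))/15 = -59.927552

-59.9276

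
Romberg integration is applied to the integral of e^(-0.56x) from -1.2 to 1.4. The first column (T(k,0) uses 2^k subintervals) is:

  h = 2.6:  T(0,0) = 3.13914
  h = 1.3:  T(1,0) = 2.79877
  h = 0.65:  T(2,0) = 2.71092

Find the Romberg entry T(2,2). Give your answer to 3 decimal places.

2.681

Richardson extrapolation on the trapezoidal column (denominator 4−1=3):
T(1,1) = (4·2.79877 − 3.13914) / 3 = 2.68531
T(2,1) = (4·2.71092 − 2.79877) / 3 = 2.68164
T(2,2) = (16·2.68164 − 2.68531) / 15 = 2.68140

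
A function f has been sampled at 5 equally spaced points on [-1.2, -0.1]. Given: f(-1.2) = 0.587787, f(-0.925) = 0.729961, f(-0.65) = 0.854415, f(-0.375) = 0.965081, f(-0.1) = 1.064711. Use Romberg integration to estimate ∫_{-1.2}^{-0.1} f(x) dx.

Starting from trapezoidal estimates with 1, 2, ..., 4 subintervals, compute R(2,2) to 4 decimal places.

0.9296

R(0,0) (trapezoid, 1 panel, h=1.1000): 0.908874
R(1,0) (trapezoid, 2 panels, h=0.5500): 0.924365
R(2,0) (trapezoid, 4 panels, h=0.2750): 0.928319
R(1,1) = 0.924365 + (0.924365 − 0.908874)/3 = 0.929529
R(2,1) = 0.928319 + (0.928319 − 0.924365)/3 = 0.929637
R(2,2) = 0.929637 + (0.929637 − 0.929529)/15 = 0.929644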